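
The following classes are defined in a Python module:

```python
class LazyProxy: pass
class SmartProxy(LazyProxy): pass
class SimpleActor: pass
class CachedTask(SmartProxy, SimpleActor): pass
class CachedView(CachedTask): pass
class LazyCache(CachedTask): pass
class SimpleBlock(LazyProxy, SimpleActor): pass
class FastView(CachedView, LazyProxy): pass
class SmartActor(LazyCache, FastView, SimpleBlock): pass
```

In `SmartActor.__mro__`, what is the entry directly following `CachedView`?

L[SmartActor] = SmartActor + merge(L[LazyCache], L[FastView], L[SimpleBlock], [LazyCache FastView SimpleBlock])
  take LazyCache:  [LazyCache CachedTask SmartProxy LazyProxy SimpleActor object] + [FastView CachedView CachedTask SmartProxy LazyProxy SimpleActor object] + [SimpleBlock LazyProxy SimpleActor object] + [LazyCache FastView SimpleBlock]
  take FastView:  [CachedTask SmartProxy LazyProxy SimpleActor object] + [FastView CachedView CachedTask SmartProxy LazyProxy SimpleActor object] + [SimpleBlock LazyProxy SimpleActor object] + [FastView SimpleBlock]
  take CachedView:  [CachedTask SmartProxy LazyProxy SimpleActor object] + [CachedView CachedTask SmartProxy LazyProxy SimpleActor object] + [SimpleBlock LazyProxy SimpleActor object] + [SimpleBlock]
  take CachedTask:  [CachedTask SmartProxy LazyProxy SimpleActor object] + [CachedTask SmartProxy LazyProxy SimpleActor object] + [SimpleBlock LazyProxy SimpleActor object] + [SimpleBlock]
  take SmartProxy:  [SmartProxy LazyProxy SimpleActor object] + [SmartProxy LazyProxy SimpleActor object] + [SimpleBlock LazyProxy SimpleActor object] + [SimpleBlock]
  take SimpleBlock:  [LazyProxy SimpleActor object] + [LazyProxy SimpleActor object] + [SimpleBlock LazyProxy SimpleActor object] + [SimpleBlock]
  take LazyProxy:  [LazyProxy SimpleActor object] + [LazyProxy SimpleActor object] + [LazyProxy SimpleActor object]
  take SimpleActor:  [SimpleActor object] + [SimpleActor object] + [SimpleActor object]
  take object:  [object] + [object] + [object]
MRO: SmartActor LazyCache FastView CachedView CachedTask SmartProxy SimpleBlock LazyProxy SimpleActor object
CachedView is at position 3; next is CachedTask.

CachedTask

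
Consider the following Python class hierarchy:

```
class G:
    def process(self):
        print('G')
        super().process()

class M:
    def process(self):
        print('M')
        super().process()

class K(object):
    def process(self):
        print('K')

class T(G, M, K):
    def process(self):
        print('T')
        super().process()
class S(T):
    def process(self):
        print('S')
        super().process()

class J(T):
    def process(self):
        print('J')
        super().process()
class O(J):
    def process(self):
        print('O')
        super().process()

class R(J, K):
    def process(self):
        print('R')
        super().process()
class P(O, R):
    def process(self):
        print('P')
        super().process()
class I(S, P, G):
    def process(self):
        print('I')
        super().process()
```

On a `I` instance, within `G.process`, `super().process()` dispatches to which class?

M

L[I] = I + merge(L[S], L[P], L[G], [S P G])
  take S:  [S T G M K object] + [P O R J T G M K object] + [G object] + [S P G]
  take P:  [T G M K object] + [P O R J T G M K object] + [G object] + [P G]
  take O:  [T G M K object] + [O R J T G M K object] + [G object] + [G]
  take R:  [T G M K object] + [R J T G M K object] + [G object] + [G]
  take J:  [T G M K object] + [J T G M K object] + [G object] + [G]
  take T:  [T G M K object] + [T G M K object] + [G object] + [G]
  take G:  [G M K object] + [G M K object] + [G object] + [G]
  take M:  [M K object] + [M K object] + [object]
  take K:  [K object] + [K object] + [object]
  take object:  [object] + [object] + [object]
MRO: I S P O R J T G M K object
super() in G.process on a I instance goes to the class after G in I's MRO: M.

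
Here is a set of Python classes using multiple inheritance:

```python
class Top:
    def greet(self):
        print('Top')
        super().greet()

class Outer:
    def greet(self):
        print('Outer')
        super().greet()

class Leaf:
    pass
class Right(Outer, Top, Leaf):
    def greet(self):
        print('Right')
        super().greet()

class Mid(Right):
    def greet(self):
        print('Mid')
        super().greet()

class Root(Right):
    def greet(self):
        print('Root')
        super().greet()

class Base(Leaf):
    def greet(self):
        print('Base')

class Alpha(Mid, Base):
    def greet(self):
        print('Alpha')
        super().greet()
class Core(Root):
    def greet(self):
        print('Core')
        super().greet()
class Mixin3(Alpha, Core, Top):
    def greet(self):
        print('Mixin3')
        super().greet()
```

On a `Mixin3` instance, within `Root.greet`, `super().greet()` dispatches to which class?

Right

L[Mixin3] = Mixin3 + merge(L[Alpha], L[Core], L[Top], [Alpha Core Top])
  take Alpha:  [Alpha Mid Right Outer Top Base Leaf object] + [Core Root Right Outer Top Leaf object] + [Top object] + [Alpha Core Top]
  take Mid:  [Mid Right Outer Top Base Leaf object] + [Core Root Right Outer Top Leaf object] + [Top object] + [Core Top]
  take Core:  [Right Outer Top Base Leaf object] + [Core Root Right Outer Top Leaf object] + [Top object] + [Core Top]
  take Root:  [Right Outer Top Base Leaf object] + [Root Right Outer Top Leaf object] + [Top object] + [Top]
  take Right:  [Right Outer Top Base Leaf object] + [Right Outer Top Leaf object] + [Top object] + [Top]
  take Outer:  [Outer Top Base Leaf object] + [Outer Top Leaf object] + [Top object] + [Top]
  take Top:  [Top Base Leaf object] + [Top Leaf object] + [Top object] + [Top]
  take Base:  [Base Leaf object] + [Leaf object] + [object]
  take Leaf:  [Leaf object] + [Leaf object] + [object]
  take object:  [object] + [object] + [object]
MRO: Mixin3 Alpha Mid Core Root Right Outer Top Base Leaf object
super() in Root.greet on a Mixin3 instance goes to the class after Root in Mixin3's MRO: Right.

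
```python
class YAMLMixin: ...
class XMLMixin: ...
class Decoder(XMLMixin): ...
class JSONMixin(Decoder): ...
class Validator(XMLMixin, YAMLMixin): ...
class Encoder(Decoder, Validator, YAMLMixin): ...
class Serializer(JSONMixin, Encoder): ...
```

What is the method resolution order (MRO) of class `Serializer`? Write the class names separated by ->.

L[Serializer] = Serializer + merge(L[JSONMixin], L[Encoder], [JSONMixin Encoder])
  take JSONMixin:  [JSONMixin Decoder XMLMixin object] + [Encoder Decoder Validator XMLMixin YAMLMixin object] + [JSONMixin Encoder]
  take Encoder:  [Decoder XMLMixin object] + [Encoder Decoder Validator XMLMixin YAMLMixin object] + [Encoder]
  take Decoder:  [Decoder XMLMixin object] + [Decoder Validator XMLMixin YAMLMixin object]
  take Validator:  [XMLMixin object] + [Validator XMLMixin YAMLMixin object]
  take XMLMixin:  [XMLMixin object] + [XMLMixin YAMLMixin object]
  take YAMLMixin:  [object] + [YAMLMixin object]
  take object:  [object] + [object]

Serializer -> JSONMixin -> Encoder -> Decoder -> Validator -> XMLMixin -> YAMLMixin -> object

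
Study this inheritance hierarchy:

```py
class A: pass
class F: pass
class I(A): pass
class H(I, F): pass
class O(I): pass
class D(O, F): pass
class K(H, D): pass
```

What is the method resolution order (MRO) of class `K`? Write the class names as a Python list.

L[K] = K + merge(L[H], L[D], [H D])
  take H:  [H I A F object] + [D O I A F object] + [H D]
  take D:  [I A F object] + [D O I A F object] + [D]
  take O:  [I A F object] + [O I A F object]
  take I:  [I A F object] + [I A F object]
  take A:  [A F object] + [A F object]
  take F:  [F object] + [F object]
  take object:  [object] + [object]

[K, H, D, O, I, A, F, object]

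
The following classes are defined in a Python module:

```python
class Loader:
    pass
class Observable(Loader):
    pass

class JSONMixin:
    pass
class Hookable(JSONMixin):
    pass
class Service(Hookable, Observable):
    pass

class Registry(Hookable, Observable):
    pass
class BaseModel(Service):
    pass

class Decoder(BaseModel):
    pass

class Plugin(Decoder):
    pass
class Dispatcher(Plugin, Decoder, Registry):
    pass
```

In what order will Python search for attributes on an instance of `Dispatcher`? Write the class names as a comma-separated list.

L[Dispatcher] = Dispatcher + merge(L[Plugin], L[Decoder], L[Registry], [Plugin Decoder Registry])
  take Plugin:  [Plugin Decoder BaseModel Service Hookable JSONMixin Observable Loader object] + [Decoder BaseModel Service Hookable JSONMixin Observable Loader object] + [Registry Hookable JSONMixin Observable Loader object] + [Plugin Decoder Registry]
  take Decoder:  [Decoder BaseModel Service Hookable JSONMixin Observable Loader object] + [Decoder BaseModel Service Hookable JSONMixin Observable Loader object] + [Registry Hookable JSONMixin Observable Loader object] + [Decoder Registry]
  take BaseModel:  [BaseModel Service Hookable JSONMixin Observable Loader object] + [BaseModel Service Hookable JSONMixin Observable Loader object] + [Registry Hookable JSONMixin Observable Loader object] + [Registry]
  take Service:  [Service Hookable JSONMixin Observable Loader object] + [Service Hookable JSONMixin Observable Loader object] + [Registry Hookable JSONMixin Observable Loader object] + [Registry]
  take Registry:  [Hookable JSONMixin Observable Loader object] + [Hookable JSONMixin Observable Loader object] + [Registry Hookable JSONMixin Observable Loader object] + [Registry]
  take Hookable:  [Hookable JSONMixin Observable Loader object] + [Hookable JSONMixin Observable Loader object] + [Hookable JSONMixin Observable Loader object]
  take JSONMixin:  [JSONMixin Observable Loader object] + [JSONMixin Observable Loader object] + [JSONMixin Observable Loader object]
  take Observable:  [Observable Loader object] + [Observable Loader object] + [Observable Loader object]
  take Loader:  [Loader object] + [Loader object] + [Loader object]
  take object:  [object] + [object] + [object]

Dispatcher, Plugin, Decoder, BaseModel, Service, Registry, Hookable, JSONMixin, Observable, Loader, object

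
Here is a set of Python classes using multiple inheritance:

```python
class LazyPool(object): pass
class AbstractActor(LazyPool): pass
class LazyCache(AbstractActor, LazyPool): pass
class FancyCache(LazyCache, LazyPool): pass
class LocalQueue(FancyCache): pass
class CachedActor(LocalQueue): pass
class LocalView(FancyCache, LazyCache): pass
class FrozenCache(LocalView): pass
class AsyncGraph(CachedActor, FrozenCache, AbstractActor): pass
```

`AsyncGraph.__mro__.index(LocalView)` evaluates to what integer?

L[AsyncGraph] = AsyncGraph + merge(L[CachedActor], L[FrozenCache], L[AbstractActor], [CachedActor FrozenCache AbstractActor])
  take CachedActor:  [CachedActor LocalQueue FancyCache LazyCache AbstractActor LazyPool object] + [FrozenCache LocalView FancyCache LazyCache AbstractActor LazyPool object] + [AbstractActor LazyPool object] + [CachedActor FrozenCache AbstractActor]
  take LocalQueue:  [LocalQueue FancyCache LazyCache AbstractActor LazyPool object] + [FrozenCache LocalView FancyCache LazyCache AbstractActor LazyPool object] + [AbstractActor LazyPool object] + [FrozenCache AbstractActor]
  take FrozenCache:  [FancyCache LazyCache AbstractActor LazyPool object] + [FrozenCache LocalView FancyCache LazyCache AbstractActor LazyPool object] + [AbstractActor LazyPool object] + [FrozenCache AbstractActor]
  take LocalView:  [FancyCache LazyCache AbstractActor LazyPool object] + [LocalView FancyCache LazyCache AbstractActor LazyPool object] + [AbstractActor LazyPool object] + [AbstractActor]
  take FancyCache:  [FancyCache LazyCache AbstractActor LazyPool object] + [FancyCache LazyCache AbstractActor LazyPool object] + [AbstractActor LazyPool object] + [AbstractActor]
  take LazyCache:  [LazyCache AbstractActor LazyPool object] + [LazyCache AbstractActor LazyPool object] + [AbstractActor LazyPool object] + [AbstractActor]
  take AbstractActor:  [AbstractActor LazyPool object] + [AbstractActor LazyPool object] + [AbstractActor LazyPool object] + [AbstractActor]
  take LazyPool:  [LazyPool object] + [LazyPool object] + [LazyPool object]
  take object:  [object] + [object] + [object]
MRO: AsyncGraph CachedActor LocalQueue FrozenCache LocalView FancyCache LazyCache AbstractActor LazyPool object
LocalView sits at index 4.

4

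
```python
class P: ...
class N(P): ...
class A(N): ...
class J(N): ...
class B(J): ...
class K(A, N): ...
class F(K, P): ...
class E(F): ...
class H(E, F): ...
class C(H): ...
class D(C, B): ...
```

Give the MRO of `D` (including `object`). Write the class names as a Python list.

[D, C, H, E, F, K, A, B, J, N, P, object]

L[D] = D + merge(L[C], L[B], [C B])
  take C:  [C H E F K A N P object] + [B J N P object] + [C B]
  take H:  [H E F K A N P object] + [B J N P object] + [B]
  take E:  [E F K A N P object] + [B J N P object] + [B]
  take F:  [F K A N P object] + [B J N P object] + [B]
  take K:  [K A N P object] + [B J N P object] + [B]
  take A:  [A N P object] + [B J N P object] + [B]
  take B:  [N P object] + [B J N P object] + [B]
  take J:  [N P object] + [J N P object]
  take N:  [N P object] + [N P object]
  take P:  [P object] + [P object]
  take object:  [object] + [object]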